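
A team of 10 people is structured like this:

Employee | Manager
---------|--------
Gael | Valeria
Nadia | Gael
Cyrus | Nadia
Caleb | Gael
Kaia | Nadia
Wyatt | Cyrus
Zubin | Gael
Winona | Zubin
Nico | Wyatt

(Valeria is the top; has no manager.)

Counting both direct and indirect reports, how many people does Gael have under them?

Gael directly manages Nadia, Caleb, Zubin. Under Nadia: Kaia, Cyrus, Wyatt, Nico (4). Caleb has no reports. Under Zubin: Winona (1). So Gael's organization is 3 direct reports plus everyone under them: 5 + 1 + 2 = 8.

8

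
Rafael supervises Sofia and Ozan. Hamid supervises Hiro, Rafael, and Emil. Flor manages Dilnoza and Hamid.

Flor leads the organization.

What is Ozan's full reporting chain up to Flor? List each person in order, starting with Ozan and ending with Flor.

Ozan reports to Rafael. Rafael reports to Hamid. Hamid reports to Flor. Flor is at the top.

Ozan -> Rafael -> Hamid -> Flor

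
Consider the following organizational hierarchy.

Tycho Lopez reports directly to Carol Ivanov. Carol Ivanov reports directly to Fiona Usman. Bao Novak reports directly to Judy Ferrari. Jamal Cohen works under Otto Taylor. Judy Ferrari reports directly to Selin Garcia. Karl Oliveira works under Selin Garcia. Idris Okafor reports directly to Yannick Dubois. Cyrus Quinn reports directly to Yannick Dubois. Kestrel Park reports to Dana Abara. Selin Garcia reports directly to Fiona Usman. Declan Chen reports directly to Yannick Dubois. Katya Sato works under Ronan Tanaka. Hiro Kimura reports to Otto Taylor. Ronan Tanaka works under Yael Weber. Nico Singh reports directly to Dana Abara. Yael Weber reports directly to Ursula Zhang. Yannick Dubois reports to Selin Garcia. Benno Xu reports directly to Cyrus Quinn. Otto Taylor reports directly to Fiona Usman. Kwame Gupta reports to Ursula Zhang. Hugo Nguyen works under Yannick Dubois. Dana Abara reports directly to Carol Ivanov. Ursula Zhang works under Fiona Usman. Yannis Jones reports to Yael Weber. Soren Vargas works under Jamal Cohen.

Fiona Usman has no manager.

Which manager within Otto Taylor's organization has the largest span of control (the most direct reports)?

Otto Taylor

Direct-report counts within Otto Taylor's organization: Otto Taylor has 2; Jamal Cohen has 1. The largest is 2, held by Otto Taylor.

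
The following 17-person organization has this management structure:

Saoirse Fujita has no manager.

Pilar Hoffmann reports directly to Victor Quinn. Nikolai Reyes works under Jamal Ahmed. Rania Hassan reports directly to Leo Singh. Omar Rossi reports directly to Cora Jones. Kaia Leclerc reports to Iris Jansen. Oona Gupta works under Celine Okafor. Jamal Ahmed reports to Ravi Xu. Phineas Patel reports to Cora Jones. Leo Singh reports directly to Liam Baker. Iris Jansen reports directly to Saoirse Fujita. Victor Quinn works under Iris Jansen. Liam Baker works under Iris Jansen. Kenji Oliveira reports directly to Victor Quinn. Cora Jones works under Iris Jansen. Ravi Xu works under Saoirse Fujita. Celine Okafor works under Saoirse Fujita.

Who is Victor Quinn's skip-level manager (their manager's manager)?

Saoirse Fujita

Victor Quinn reports to Iris Jansen, and Iris Jansen reports to Saoirse Fujita. So Victor Quinn's skip-level manager is Saoirse Fujita.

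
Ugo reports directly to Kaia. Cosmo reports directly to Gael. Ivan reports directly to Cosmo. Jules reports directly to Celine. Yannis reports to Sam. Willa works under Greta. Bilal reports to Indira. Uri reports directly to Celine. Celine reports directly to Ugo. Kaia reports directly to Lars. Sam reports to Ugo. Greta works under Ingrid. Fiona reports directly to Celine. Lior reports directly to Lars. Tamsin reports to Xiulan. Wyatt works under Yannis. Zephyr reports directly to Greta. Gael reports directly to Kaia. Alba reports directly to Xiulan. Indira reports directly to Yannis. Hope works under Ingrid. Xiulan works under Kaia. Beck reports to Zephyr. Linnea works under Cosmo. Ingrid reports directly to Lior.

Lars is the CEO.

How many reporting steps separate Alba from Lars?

Chain from Alba up to Lars: Alba → Xiulan → Kaia → Lars. That is 3 steps up, so Alba is 3 levels below Lars.

3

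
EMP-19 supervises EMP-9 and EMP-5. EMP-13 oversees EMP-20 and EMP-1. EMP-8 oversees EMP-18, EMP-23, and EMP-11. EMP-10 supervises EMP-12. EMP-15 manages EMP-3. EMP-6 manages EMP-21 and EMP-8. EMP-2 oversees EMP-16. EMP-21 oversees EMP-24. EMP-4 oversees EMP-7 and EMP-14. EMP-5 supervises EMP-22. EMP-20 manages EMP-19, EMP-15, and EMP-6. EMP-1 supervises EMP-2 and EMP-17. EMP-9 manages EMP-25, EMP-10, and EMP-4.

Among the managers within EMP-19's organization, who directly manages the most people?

EMP-9

Direct-report counts within EMP-19's organization: EMP-19 has 2; EMP-5 has 1; EMP-9 has 3; EMP-4 has 2; EMP-10 has 1. The largest is 3, held by EMP-9.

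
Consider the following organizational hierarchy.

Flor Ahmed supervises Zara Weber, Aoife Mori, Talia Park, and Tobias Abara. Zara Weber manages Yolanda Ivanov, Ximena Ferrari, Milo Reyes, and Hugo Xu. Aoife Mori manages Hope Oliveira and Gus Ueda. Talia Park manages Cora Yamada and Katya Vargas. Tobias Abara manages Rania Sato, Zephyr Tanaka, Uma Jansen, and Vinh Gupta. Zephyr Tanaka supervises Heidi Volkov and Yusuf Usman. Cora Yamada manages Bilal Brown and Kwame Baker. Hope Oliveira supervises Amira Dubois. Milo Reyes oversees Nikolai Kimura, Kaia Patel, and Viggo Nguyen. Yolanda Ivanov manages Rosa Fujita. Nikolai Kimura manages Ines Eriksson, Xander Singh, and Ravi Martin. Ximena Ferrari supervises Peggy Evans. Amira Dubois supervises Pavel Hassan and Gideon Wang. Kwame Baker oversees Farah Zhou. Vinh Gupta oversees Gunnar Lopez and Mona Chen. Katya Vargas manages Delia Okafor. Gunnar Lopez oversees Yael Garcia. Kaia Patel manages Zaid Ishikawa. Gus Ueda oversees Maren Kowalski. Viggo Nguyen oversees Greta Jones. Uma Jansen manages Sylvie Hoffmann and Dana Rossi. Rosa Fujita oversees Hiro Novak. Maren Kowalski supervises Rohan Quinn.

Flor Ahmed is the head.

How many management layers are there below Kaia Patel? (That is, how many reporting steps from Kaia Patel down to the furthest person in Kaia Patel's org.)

The longest chain under Kaia Patel runs Kaia Patel → Zaid Ishikawa, which is 1 level below Kaia Patel.

1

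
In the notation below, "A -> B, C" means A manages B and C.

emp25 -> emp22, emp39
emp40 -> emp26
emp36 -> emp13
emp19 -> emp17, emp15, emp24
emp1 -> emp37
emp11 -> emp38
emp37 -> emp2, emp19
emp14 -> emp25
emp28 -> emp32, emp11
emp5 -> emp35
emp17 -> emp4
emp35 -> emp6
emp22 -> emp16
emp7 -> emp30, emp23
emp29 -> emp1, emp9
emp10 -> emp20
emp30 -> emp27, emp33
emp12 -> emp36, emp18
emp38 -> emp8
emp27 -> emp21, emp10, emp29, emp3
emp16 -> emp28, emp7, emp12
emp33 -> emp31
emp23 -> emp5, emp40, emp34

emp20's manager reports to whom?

emp27

emp20 reports to emp10, and emp10 reports to emp27. So emp20's skip-level manager is emp27.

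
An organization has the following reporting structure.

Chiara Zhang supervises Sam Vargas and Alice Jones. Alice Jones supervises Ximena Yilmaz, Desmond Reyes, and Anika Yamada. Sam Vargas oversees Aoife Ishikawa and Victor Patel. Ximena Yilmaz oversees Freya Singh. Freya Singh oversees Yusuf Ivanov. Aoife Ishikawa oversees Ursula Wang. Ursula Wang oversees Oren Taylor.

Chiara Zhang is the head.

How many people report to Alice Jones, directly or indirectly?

5

Alice Jones directly manages Ximena Yilmaz, Desmond Reyes, Anika Yamada. Under Ximena Yilmaz: Freya Singh, Yusuf Ivanov (2). Desmond Reyes has no reports. Anika Yamada has no reports. So Alice Jones's organization is 3 direct reports plus everyone under them: 3 + 1 + 1 = 5.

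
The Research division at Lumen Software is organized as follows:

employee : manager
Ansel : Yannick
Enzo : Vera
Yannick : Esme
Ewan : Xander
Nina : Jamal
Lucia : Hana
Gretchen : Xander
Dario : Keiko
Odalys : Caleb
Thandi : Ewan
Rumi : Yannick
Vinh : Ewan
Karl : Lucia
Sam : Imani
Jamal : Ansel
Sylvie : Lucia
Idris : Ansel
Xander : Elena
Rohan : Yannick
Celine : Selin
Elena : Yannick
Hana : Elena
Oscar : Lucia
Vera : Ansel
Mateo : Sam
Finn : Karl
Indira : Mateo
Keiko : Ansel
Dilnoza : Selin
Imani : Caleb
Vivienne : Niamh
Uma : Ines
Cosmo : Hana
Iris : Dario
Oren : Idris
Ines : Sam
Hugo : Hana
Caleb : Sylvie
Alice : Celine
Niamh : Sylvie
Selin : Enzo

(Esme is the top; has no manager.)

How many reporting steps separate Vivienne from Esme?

Chain from Vivienne up to Esme: Vivienne → Niamh → Sylvie → Lucia → Hana → Elena → Yannick → Esme. That is 7 steps up, so Vivienne is 7 levels below Esme.

7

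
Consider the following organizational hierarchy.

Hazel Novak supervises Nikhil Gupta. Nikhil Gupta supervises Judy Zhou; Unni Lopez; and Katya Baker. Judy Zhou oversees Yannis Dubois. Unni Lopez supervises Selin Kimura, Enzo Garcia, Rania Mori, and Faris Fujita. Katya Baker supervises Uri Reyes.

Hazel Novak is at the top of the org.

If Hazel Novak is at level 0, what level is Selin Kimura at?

3

Chain from Selin Kimura up to Hazel Novak: Selin Kimura → Unni Lopez → Nikhil Gupta → Hazel Novak. That is 3 steps up, so Selin Kimura is 3 levels below Hazel Novak.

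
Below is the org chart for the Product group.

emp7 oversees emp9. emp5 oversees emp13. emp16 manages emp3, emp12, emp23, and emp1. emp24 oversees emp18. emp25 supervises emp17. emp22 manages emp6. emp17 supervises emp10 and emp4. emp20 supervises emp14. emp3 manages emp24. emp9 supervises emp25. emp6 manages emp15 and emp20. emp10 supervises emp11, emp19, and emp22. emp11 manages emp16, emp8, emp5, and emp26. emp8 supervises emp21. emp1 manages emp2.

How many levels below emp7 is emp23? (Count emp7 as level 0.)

7

Chain from emp23 up to emp7: emp23 → emp16 → emp11 → emp10 → emp17 → emp25 → emp9 → emp7. That is 7 steps up, so emp23 is 7 levels below emp7.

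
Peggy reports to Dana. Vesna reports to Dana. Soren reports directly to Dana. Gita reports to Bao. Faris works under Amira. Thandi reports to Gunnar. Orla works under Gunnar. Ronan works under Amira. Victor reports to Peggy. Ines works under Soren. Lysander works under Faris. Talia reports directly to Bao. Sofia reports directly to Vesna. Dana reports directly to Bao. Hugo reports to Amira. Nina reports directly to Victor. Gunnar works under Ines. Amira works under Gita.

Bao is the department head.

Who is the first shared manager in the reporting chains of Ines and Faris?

Bao

Ines's chain of managers is Soren, Dana, Bao. Faris's chain of managers is Amira, Gita, Bao. The first manager that appears in both chains is Bao.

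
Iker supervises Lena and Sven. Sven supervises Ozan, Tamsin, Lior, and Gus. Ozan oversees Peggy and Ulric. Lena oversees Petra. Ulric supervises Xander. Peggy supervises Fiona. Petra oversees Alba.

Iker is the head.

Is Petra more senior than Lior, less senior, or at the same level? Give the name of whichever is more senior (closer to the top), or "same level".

same level

Both Petra and Lior are 2 levels below Iker.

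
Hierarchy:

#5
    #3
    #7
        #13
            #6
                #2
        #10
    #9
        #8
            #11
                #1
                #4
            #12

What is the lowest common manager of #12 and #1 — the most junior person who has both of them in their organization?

#8

#12's chain of managers is #8, #9, #5. #1's chain of managers is #11, #8, #9, #5. The first manager that appears in both chains is #8.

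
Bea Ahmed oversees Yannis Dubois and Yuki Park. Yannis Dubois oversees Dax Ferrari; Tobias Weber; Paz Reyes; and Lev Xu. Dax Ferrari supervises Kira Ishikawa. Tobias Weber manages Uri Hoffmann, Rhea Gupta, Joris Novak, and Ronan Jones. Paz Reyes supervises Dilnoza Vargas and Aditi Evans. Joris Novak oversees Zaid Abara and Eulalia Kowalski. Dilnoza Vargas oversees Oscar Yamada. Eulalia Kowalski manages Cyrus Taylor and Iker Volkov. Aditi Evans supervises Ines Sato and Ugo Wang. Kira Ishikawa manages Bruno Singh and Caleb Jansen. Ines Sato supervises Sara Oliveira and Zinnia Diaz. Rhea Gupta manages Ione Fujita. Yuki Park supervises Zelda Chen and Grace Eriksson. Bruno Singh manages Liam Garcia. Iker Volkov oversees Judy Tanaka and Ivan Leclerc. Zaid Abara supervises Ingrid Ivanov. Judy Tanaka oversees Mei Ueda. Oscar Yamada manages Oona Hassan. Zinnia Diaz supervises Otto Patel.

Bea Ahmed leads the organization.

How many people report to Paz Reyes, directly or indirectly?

9

Paz Reyes directly manages Dilnoza Vargas, Aditi Evans. Under Dilnoza Vargas: Oscar Yamada, Oona Hassan (2). Under Aditi Evans: Ugo Wang, Ines Sato, Zinnia Diaz, Otto Patel, Sara Oliveira (5). So Paz Reyes's organization is 2 direct reports plus everyone under them: 3 + 6 = 9.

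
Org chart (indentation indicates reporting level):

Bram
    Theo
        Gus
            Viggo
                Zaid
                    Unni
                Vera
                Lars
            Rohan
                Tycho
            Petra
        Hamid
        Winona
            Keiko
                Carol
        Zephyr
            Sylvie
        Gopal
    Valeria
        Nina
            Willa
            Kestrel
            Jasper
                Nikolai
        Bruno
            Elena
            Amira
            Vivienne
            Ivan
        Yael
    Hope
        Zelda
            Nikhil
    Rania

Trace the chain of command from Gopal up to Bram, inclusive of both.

Gopal -> Theo -> Bram

Gopal reports to Theo. Theo reports to Bram. Bram is at the top.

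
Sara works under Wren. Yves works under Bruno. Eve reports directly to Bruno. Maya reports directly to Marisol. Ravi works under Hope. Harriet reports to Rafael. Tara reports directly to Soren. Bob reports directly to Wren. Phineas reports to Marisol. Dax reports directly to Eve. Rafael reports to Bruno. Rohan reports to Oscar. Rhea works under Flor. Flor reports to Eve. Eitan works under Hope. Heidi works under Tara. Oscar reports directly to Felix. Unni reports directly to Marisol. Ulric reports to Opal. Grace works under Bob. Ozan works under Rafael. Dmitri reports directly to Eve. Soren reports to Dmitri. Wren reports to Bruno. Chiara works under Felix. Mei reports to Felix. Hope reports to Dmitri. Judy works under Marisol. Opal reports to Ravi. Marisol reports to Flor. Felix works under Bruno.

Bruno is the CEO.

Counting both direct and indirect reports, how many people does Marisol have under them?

4

Marisol directly manages Judy, Phineas, Unni, Maya. Judy has no reports. Phineas has no reports. Unni has no reports. Maya has no reports. So Marisol's organization is 4 direct reports plus everyone under them: 1 + 1 + 1 + 1 = 4.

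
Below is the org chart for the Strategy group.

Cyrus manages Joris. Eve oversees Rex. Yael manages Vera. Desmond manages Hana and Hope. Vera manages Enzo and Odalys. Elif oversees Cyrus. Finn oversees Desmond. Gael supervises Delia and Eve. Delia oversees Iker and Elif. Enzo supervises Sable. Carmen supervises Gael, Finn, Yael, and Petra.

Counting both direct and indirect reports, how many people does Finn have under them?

Finn directly manages Desmond. Under Desmond: Hope, Hana (2). That's 3 in total.

3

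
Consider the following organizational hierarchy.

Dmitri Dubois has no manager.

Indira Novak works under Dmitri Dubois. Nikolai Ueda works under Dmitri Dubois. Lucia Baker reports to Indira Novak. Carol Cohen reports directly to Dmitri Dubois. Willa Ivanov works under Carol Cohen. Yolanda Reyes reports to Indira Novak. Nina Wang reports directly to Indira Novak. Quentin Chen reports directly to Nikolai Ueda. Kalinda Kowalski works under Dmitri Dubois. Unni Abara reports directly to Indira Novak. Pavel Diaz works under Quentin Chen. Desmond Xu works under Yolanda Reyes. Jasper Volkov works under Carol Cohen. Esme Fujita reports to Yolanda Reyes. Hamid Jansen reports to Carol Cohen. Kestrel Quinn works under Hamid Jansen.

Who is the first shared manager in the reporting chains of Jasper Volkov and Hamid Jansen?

Jasper Volkov's chain of managers is Carol Cohen, Dmitri Dubois. Hamid Jansen's chain of managers is Carol Cohen, Dmitri Dubois. The first manager that appears in both chains is Carol Cohen.

Carol Cohen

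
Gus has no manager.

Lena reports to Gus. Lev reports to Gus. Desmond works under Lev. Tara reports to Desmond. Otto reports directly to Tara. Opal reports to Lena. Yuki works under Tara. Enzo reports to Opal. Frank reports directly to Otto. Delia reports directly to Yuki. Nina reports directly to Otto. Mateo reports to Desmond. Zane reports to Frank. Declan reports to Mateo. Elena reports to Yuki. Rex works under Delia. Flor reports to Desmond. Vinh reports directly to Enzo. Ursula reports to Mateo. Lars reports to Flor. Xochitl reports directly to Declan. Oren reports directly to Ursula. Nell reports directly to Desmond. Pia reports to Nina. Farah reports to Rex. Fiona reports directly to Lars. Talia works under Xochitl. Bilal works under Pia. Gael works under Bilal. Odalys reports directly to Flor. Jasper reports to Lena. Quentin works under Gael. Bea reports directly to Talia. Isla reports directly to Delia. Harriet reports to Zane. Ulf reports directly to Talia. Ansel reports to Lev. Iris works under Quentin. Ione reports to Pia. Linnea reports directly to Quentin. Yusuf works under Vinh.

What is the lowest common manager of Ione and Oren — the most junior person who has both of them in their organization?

Desmond

Ione's chain of managers is Pia, Nina, Otto, Tara, Desmond, Lev, Gus. Oren's chain of managers is Ursula, Mateo, Desmond, Lev, Gus. The first manager that appears in both chains is Desmond.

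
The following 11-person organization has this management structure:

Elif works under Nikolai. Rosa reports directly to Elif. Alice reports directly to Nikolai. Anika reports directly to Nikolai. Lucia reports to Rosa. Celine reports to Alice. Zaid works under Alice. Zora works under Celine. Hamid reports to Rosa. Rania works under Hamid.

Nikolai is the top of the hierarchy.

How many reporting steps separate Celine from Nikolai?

2

Chain from Celine up to Nikolai: Celine → Alice → Nikolai. That is 2 steps up, so Celine is 2 levels below Nikolai.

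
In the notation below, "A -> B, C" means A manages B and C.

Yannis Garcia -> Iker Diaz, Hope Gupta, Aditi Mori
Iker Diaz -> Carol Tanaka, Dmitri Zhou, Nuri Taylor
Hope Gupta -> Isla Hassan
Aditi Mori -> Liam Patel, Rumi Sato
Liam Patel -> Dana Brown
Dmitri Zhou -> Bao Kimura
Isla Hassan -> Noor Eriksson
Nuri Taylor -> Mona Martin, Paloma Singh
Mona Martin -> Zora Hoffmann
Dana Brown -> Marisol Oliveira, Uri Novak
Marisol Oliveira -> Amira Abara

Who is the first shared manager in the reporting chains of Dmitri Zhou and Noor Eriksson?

Dmitri Zhou's chain of managers is Iker Diaz, Yannis Garcia. Noor Eriksson's chain of managers is Isla Hassan, Hope Gupta, Yannis Garcia. The first manager that appears in both chains is Yannis Garcia.

Yannis Garcia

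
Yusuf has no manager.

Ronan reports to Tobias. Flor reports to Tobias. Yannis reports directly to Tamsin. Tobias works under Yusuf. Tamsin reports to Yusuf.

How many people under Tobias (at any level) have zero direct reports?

2

The people in Tobias's organization with no one reporting to them are Flor, Ronan. That is 2.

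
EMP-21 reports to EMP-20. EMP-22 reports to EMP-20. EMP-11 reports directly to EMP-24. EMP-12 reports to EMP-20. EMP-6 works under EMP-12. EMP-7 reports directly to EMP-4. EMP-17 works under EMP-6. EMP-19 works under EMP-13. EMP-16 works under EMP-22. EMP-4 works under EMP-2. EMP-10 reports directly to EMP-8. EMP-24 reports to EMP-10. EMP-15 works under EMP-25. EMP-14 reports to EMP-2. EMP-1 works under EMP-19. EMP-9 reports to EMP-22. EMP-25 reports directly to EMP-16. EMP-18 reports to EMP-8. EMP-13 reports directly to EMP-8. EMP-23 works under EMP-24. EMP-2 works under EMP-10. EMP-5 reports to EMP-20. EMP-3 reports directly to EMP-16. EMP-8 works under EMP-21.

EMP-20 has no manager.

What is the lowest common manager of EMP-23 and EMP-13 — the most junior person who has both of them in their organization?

EMP-8

EMP-23's chain of managers is EMP-24, EMP-10, EMP-8, EMP-21, EMP-20. EMP-13's chain of managers is EMP-8, EMP-21, EMP-20. The first manager that appears in both chains is EMP-8.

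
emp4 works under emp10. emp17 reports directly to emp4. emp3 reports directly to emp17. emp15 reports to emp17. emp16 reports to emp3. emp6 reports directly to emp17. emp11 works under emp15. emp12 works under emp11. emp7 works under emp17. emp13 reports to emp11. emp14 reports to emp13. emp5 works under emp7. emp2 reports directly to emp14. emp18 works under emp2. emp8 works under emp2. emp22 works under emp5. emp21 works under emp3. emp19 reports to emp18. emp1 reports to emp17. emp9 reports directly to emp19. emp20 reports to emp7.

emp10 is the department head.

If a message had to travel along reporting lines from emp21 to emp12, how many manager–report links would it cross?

5

emp21 is 2 levels below emp17, and emp12 is 3 levels below emp17 (their lowest common manager). The shortest path runs up from emp21 to emp17 and back down to emp12: 2 + 3 = 5 links.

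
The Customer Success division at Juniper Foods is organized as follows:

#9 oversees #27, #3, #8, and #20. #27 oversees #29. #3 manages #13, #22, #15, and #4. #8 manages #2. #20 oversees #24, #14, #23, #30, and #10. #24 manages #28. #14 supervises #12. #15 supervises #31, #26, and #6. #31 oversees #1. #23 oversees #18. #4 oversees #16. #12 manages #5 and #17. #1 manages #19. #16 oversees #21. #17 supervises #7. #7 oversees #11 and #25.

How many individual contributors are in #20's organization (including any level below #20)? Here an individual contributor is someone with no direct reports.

The people in #20's organization with no one reporting to them are #10, #30, #18, #25, #11, #5, #28. That is 7.

7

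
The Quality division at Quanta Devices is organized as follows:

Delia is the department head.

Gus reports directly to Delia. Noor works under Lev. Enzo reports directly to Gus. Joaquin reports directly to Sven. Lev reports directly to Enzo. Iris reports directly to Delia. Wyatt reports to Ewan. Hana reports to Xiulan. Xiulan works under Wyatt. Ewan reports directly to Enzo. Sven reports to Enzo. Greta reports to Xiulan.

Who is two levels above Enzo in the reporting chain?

Delia

Enzo reports to Gus, and Gus reports to Delia. So Enzo's skip-level manager is Delia.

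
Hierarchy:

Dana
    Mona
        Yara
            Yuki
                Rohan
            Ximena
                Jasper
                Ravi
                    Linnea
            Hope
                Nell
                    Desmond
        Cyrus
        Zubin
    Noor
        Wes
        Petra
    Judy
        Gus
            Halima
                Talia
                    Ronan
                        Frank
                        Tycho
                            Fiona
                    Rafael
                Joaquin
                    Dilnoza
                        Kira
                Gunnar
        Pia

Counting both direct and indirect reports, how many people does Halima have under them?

Halima directly manages Talia, Joaquin, Gunnar. Under Talia: Rafael, Ronan, Tycho, Fiona, Frank (5). Under Joaquin: Dilnoza, Kira (2). Gunnar has no reports. So Halima's organization is 3 direct reports plus everyone under them: 6 + 3 + 1 = 10.

10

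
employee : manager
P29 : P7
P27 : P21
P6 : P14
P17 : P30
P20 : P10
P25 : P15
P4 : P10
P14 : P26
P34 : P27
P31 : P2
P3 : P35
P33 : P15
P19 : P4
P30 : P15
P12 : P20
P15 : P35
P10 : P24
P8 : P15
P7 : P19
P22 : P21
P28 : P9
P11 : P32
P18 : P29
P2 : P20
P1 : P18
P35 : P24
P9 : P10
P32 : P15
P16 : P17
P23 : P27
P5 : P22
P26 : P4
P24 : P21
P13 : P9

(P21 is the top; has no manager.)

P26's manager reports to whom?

P26 reports to P4, and P4 reports to P10. So P26's skip-level manager is P10.

P10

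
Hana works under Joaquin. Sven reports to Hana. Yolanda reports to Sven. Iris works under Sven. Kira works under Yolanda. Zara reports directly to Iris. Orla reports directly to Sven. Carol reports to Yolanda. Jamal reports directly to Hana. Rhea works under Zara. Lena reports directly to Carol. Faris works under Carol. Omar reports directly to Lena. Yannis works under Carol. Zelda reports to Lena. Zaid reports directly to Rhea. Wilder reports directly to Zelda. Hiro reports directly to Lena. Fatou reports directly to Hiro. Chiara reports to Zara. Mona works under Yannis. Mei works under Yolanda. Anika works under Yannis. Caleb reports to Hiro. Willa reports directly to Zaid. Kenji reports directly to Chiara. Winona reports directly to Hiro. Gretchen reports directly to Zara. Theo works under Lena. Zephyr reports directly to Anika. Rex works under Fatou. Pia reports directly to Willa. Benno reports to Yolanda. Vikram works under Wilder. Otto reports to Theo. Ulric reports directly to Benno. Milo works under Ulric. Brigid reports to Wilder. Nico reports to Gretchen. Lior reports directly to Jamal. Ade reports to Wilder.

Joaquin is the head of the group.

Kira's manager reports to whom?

Kira reports to Yolanda, and Yolanda reports to Sven. So Kira's skip-level manager is Sven.

Sven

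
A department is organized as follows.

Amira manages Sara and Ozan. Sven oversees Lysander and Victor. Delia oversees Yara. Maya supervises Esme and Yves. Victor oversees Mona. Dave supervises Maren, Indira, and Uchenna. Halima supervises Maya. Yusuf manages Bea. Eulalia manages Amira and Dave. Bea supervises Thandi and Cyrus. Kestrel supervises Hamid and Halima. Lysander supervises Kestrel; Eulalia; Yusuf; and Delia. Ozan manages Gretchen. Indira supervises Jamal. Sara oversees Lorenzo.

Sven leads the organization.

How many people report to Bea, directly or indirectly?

Bea directly manages Thandi, Cyrus. Thandi has no reports. Cyrus has no reports. So Bea's organization is 2 direct reports plus everyone under them: 1 + 1 = 2.

2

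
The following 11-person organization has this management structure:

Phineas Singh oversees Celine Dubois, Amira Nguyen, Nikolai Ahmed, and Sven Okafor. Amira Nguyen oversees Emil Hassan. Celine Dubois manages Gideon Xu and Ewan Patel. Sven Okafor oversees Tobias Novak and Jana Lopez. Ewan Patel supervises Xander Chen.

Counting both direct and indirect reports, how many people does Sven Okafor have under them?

Sven Okafor directly manages Tobias Novak, Jana Lopez. Tobias Novak has no reports. Jana Lopez has no reports. So Sven Okafor's organization is 2 direct reports plus everyone under them: 1 + 1 = 2.

2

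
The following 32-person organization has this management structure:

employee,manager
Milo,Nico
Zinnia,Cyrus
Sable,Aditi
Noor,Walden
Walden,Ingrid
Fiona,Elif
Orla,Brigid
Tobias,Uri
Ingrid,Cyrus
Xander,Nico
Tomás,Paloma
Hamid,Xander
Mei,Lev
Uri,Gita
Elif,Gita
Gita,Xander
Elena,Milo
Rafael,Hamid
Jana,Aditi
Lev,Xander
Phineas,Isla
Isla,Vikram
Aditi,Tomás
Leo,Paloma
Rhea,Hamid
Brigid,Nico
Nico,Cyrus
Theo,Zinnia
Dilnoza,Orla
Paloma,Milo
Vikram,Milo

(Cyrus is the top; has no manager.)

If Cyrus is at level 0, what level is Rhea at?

4

Chain from Rhea up to Cyrus: Rhea → Hamid → Xander → Nico → Cyrus. That is 4 steps up, so Rhea is 4 levels below Cyrus.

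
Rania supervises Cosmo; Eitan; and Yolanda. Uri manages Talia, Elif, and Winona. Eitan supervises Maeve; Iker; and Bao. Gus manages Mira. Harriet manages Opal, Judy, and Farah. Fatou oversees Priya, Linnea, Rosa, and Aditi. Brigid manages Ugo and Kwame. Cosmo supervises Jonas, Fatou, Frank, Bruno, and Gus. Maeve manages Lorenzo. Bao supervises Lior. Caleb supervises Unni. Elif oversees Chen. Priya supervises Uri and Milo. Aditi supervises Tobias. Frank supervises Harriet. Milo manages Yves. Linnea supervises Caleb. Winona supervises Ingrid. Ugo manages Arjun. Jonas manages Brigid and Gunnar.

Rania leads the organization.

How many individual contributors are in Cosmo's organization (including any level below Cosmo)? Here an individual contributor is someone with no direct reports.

15

The people in Cosmo's organization with no one reporting to them are Mira, Bruno, Farah, Judy, Opal, Tobias, Rosa, Unni, Yves, Chen, Ingrid, Talia, Gunnar, Kwame, Arjun. That is 15.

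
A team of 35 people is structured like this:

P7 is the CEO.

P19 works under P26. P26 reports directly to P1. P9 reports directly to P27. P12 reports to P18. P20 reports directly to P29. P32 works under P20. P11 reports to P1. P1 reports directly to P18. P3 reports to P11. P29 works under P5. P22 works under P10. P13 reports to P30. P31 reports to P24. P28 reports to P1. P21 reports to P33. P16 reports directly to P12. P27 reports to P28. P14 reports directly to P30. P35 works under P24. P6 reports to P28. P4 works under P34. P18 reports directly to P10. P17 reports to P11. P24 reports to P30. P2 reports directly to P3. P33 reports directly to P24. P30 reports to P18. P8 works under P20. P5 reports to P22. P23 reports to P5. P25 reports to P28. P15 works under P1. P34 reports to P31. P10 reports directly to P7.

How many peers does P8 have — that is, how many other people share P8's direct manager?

P8 reports to P20. P20's other direct reports are P32 — 1 peer.

1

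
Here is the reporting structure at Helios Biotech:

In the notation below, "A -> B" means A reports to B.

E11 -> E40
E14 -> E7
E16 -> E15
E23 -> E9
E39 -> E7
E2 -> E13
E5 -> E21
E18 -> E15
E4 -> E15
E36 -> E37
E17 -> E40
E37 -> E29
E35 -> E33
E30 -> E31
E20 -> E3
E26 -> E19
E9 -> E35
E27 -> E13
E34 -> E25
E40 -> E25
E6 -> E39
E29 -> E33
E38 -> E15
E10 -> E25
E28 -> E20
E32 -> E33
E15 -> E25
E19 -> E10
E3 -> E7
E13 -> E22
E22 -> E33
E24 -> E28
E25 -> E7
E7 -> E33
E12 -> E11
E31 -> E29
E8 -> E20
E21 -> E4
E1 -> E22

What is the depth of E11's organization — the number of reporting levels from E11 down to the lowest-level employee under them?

1

The longest chain under E11 runs E11 → E12, which is 1 level below E11.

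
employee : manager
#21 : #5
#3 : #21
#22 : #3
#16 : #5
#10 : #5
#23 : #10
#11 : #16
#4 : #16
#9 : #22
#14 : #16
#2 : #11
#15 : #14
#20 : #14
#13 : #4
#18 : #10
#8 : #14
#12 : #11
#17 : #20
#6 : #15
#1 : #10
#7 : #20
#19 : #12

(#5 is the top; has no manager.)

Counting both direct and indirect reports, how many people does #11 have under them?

3

#11 directly manages #2, #12. #2 has no reports. Under #12: #19 (1). So #11's organization is 2 direct reports plus everyone under them: 1 + 2 = 3.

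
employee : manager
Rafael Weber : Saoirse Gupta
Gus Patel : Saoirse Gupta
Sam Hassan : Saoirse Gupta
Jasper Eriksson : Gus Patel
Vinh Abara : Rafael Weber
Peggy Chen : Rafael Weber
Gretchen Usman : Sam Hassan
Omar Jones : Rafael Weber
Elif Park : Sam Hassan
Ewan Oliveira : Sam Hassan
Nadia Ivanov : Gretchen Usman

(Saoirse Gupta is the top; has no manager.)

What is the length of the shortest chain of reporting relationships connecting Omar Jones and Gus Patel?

Omar Jones is 2 levels below Saoirse Gupta, and Gus Patel is 1 level below Saoirse Gupta (their lowest common manager). The shortest path runs up from Omar Jones to Saoirse Gupta and back down to Gus Patel: 2 + 1 = 3 links.

3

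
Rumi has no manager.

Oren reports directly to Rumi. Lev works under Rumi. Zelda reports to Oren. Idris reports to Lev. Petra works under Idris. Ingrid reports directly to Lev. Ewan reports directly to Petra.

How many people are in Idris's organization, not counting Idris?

Idris directly manages Petra. Under Petra: Ewan (1). That's 2 in total.

2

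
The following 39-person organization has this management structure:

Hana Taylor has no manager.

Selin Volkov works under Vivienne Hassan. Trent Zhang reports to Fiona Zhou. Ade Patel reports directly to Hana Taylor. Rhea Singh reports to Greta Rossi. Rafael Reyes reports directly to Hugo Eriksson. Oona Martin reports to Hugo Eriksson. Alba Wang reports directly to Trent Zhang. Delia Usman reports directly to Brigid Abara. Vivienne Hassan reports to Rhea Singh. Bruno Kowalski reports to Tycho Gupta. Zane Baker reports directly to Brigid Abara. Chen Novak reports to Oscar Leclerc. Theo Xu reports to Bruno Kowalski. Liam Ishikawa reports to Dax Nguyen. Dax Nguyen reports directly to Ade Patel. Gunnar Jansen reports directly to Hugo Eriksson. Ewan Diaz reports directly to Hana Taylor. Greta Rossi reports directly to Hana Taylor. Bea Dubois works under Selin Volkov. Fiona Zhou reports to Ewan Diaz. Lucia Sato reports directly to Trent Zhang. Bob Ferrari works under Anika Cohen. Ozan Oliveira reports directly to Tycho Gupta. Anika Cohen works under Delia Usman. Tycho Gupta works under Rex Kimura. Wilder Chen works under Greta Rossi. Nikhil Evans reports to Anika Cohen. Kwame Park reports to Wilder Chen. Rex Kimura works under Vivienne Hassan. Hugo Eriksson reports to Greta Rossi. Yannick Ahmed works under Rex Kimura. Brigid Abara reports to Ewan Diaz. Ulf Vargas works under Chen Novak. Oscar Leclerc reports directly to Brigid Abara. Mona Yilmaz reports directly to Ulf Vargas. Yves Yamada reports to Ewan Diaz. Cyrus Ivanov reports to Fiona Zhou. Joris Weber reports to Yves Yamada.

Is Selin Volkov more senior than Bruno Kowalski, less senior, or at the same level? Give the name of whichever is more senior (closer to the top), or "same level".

Selin Volkov

Selin Volkov is 4 levels below Hana Taylor; Bruno Kowalski is 6. Selin Volkov is higher.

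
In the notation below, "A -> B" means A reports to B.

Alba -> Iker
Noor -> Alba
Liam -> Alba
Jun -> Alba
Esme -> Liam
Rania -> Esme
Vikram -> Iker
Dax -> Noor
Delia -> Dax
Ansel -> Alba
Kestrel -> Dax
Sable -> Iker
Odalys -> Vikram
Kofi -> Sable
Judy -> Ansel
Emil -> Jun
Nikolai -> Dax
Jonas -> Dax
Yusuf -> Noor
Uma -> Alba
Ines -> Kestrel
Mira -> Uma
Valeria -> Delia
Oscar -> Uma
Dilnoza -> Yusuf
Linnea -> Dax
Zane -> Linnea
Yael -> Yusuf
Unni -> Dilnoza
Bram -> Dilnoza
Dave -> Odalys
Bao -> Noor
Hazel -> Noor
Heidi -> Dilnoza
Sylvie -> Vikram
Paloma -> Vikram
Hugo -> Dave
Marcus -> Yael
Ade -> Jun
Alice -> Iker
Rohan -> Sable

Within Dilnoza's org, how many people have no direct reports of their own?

The people in Dilnoza's organization with no one reporting to them are Heidi, Bram, Unni. That is 3.

3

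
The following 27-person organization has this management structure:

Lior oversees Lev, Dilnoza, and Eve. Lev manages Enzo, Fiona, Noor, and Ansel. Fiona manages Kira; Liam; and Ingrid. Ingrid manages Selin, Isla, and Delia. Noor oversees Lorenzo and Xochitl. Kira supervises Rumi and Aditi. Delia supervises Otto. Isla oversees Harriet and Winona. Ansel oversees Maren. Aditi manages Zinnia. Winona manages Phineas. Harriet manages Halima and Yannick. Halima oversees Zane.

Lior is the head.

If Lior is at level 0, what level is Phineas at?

6

Chain from Phineas up to Lior: Phineas → Winona → Isla → Ingrid → Fiona → Lev → Lior. That is 6 steps up, so Phineas is 6 levels below Lior.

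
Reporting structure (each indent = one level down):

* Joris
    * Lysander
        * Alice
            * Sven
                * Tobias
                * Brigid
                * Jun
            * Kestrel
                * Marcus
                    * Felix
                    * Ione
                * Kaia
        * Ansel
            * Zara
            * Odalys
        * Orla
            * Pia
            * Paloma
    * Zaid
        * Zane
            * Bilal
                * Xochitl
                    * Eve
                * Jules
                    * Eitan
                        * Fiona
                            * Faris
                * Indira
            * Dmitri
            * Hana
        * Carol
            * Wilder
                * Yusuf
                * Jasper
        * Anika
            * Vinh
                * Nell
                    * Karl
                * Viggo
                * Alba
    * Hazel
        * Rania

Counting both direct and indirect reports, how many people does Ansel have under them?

Ansel directly manages Zara, Odalys. Zara has no reports. Odalys has no reports. So Ansel's organization is 2 direct reports plus everyone under them: 1 + 1 = 2.

2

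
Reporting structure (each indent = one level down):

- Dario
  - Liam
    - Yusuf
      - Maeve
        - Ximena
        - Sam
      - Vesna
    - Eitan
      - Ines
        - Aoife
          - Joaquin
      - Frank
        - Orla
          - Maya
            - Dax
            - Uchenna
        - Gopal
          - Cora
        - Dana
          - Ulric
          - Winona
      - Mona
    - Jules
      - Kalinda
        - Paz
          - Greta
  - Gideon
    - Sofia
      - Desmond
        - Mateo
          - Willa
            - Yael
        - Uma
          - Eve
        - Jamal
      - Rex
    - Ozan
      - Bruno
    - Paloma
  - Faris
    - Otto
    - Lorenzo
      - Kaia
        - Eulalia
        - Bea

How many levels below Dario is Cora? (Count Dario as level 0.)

5

Chain from Cora up to Dario: Cora → Gopal → Frank → Eitan → Liam → Dario. That is 5 steps up, so Cora is 5 levels below Dario.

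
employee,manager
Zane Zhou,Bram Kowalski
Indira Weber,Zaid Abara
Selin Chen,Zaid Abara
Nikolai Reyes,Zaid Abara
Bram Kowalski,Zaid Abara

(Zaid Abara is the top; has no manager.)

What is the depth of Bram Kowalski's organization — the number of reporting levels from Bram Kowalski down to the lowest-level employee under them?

The longest chain under Bram Kowalski runs Bram Kowalski → Zane Zhou, which is 1 level below Bram Kowalski.

1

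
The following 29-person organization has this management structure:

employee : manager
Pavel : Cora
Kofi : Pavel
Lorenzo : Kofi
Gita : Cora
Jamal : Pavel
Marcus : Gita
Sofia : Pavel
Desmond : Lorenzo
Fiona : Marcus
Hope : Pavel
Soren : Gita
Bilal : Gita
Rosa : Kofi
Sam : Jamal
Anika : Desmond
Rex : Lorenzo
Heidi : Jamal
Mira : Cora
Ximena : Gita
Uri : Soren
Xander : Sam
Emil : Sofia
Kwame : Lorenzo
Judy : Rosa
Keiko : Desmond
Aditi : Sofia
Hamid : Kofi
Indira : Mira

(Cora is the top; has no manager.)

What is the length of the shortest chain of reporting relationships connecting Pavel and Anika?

4

Anika is in Pavel's organization: the chain from Anika up to Pavel is Anika → Desmond → Lorenzo → Kofi → Pavel, which is 4 links.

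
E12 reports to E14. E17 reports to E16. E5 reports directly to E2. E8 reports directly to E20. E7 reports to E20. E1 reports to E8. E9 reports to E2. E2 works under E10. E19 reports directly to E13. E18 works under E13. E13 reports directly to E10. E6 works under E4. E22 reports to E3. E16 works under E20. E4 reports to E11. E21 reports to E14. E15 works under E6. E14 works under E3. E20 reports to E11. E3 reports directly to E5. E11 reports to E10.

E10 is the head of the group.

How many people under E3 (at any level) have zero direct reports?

3

The people in E3's organization with no one reporting to them are E12, E21, E22. That is 3.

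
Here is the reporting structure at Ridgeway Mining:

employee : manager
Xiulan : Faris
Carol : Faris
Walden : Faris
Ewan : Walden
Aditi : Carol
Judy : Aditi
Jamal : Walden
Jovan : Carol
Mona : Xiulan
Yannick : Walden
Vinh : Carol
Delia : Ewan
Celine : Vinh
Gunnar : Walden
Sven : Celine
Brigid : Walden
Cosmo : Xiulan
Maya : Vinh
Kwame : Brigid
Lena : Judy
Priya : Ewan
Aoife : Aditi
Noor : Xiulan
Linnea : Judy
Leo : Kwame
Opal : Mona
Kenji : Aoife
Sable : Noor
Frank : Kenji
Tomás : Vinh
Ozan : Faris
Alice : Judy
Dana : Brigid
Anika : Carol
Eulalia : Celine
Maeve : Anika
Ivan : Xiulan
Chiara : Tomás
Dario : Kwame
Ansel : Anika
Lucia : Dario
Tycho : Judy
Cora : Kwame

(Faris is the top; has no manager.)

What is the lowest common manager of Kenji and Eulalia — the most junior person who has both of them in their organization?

Carol

Kenji's chain of managers is Aoife, Aditi, Carol, Faris. Eulalia's chain of managers is Celine, Vinh, Carol, Faris. The first manager that appears in both chains is Carol.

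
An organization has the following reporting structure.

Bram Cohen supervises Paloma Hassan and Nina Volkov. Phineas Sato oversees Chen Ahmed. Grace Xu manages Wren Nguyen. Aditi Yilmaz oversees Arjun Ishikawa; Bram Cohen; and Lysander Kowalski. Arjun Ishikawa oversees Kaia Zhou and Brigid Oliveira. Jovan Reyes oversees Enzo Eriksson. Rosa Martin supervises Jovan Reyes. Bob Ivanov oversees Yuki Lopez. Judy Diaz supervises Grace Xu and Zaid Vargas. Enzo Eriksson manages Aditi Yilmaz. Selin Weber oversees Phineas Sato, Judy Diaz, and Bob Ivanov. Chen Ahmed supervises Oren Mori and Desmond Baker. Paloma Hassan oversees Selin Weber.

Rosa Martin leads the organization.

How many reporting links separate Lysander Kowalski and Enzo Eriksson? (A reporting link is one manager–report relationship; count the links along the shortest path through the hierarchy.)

Lysander Kowalski is in Enzo Eriksson's organization: the chain from Lysander Kowalski up to Enzo Eriksson is Lysander Kowalski → Aditi Yilmaz → Enzo Eriksson, which is 2 links.

2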